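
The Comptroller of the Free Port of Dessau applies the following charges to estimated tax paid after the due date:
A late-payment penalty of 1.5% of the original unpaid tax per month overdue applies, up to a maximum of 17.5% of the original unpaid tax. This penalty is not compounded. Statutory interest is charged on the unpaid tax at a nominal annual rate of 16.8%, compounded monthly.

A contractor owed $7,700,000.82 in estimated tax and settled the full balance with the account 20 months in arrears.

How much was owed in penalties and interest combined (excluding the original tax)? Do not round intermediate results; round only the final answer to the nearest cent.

Penalty (uncapped): 20 × 1.5% × $7,700,000.82 = $2,310,000.25…; cap = 17.5% × $7,700,000.82 = $1,347,500.14… → penalty = $1,347,500.14…
Interest (16.8%/yr ÷ 12 = 1.4%/month): $7,700,000.82 × ((1 + 0.014)^20 − 1) = $2,468,334.7788…
Penalties + interest = $1,347,500.1435 + $2,468,334.7788… = $3,815,834.92

$3,815,834.92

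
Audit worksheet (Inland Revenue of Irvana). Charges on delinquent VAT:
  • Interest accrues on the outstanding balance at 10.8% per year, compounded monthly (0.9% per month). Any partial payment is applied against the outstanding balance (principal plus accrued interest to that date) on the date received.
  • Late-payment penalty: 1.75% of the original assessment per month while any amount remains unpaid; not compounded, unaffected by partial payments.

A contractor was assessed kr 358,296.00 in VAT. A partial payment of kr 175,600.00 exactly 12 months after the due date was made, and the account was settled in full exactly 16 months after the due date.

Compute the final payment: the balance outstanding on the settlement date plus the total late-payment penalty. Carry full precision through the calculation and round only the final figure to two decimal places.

kr 331,839.33

Balance at month 12: kr 358,296.0000 × (1 + 0.009)^12 = kr 398,966.0625…
After kr 175,600.00 payment: kr 398,966.0625… − kr 175,600.00 = kr 223,366.0625…
Balance at month 16: kr 223,366.0625… × (1 + 0.009)^4 = kr 231,516.4495…
Penalty: 16 × 1.75% × kr 358,296.00 = kr 100,322.88
Final settlement = outstanding balance + penalty = kr 231,516.4495… + kr 100,322.88 = kr 331,839.33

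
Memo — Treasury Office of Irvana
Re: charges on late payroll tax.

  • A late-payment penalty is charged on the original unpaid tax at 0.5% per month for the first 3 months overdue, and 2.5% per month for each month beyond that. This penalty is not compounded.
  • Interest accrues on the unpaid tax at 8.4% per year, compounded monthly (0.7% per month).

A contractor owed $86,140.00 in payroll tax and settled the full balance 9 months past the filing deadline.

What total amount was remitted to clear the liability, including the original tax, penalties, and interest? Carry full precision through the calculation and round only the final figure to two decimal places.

$105,934.38

Penalty, months 1–3: 3 × 0.5% × $86,140.00 = $1,292.10
Penalty, months 4–9: 6 × 2.5% × $86,140.00 = $12,921.00
Interest: $86,140.00 × ((1 + 0.007)^9 − 1) = $86,140.00 × 0.0647931… = $5,581.2791…
Total = $86,140.00 + $14,213.1000 + $5,581.2791… = $105,934.38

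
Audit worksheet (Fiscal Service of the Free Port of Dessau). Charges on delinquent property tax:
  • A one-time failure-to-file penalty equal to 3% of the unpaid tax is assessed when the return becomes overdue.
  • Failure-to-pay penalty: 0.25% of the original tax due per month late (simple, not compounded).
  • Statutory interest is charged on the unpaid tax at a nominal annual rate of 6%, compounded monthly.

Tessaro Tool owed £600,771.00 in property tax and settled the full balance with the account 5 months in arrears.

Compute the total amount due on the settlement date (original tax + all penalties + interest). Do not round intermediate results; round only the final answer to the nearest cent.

£641,473.99

Failure-to-file penalty: 3% × £600,771.00 = £18,023.13
Failure-to-pay penalty: 5 × 0.25% × £600,771.00 = £7,509.64…
Interest (6%/yr ÷ 12 = 0.5%/month): £600,771.00 × ((1 + 0.005)^5 − 1) = £15,170.2206…
Total = £600,771.00 + £25,532.7675 + £15,170.2206… = £641,473.99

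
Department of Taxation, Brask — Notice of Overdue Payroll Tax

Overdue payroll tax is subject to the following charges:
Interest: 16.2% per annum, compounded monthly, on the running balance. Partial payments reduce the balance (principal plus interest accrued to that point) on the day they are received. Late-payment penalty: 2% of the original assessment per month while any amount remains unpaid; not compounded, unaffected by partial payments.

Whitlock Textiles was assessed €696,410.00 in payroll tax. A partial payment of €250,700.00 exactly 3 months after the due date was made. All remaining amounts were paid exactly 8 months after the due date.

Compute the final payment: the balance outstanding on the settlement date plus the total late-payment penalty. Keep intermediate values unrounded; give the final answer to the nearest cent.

Monthly rate = 16.2% ÷ 12 = 1.35%
Balance at month 3: €696,410.0000 × (1 + 0.0135)^3 = €724,997.0806…
After €250,700.00 payment: €724,997.0806… − €250,700.00 = €474,297.0806…
Balance at month 8: €474,297.0806… × (1 + 0.0135)^5 = €507,188.2884…
Penalty: 8 × 2% × €696,410.00 = €111,425.60
Final settlement = outstanding balance + penalty = €507,188.2884… + €111,425.60 = €618,613.89

€618,613.89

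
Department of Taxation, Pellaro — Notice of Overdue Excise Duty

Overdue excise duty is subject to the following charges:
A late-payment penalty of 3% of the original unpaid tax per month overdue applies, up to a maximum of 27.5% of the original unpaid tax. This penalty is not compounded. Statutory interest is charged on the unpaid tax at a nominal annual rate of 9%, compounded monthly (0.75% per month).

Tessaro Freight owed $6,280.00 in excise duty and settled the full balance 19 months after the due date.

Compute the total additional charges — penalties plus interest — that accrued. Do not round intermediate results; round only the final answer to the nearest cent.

Penalty (uncapped): 19 × 3% × $6,280.00 = $3,579.60; cap = 27.5% × $6,280.00 = $1,727.00 → penalty = $1,727.00
Interest: $6,280.00 × ((1 + 0.0075)^19 − 1) = $6,280.00 × 0.1525401… = $957.9518…
Penalties + interest = $1,727.0000 + $957.9518… = $2,684.95

$2,684.95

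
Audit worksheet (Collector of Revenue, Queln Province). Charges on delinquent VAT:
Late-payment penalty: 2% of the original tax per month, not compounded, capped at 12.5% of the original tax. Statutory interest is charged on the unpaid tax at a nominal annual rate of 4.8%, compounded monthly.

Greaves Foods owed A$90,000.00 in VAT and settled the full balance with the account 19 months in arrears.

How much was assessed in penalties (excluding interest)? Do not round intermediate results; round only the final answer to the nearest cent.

A$11,250.00

Penalty (uncapped): 19 × 2% × A$90,000.00 = A$34,200.00; cap = 12.5% × A$90,000.00 = A$11,250.00 → penalty = A$11,250.00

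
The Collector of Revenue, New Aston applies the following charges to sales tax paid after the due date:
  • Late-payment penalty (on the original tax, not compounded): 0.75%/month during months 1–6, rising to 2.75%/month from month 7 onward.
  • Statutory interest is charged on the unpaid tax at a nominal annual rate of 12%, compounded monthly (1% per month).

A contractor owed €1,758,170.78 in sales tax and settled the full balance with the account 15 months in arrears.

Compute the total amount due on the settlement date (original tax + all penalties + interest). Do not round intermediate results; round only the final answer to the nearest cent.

Penalty, months 1–6: 6 × 0.75% × €1,758,170.78 = €79,117.69…
Penalty, months 7–15: 9 × 2.75% × €1,758,170.78 = €435,147.27…
Interest: €1,758,170.78 × ((1 + 0.01)^15 − 1) = €1,758,170.78 × 0.1609690… = €283,010.9138…
Total = €1,758,170.78 + €514,264.9532… + €283,010.9138… = €2,555,446.65

€2,555,446.65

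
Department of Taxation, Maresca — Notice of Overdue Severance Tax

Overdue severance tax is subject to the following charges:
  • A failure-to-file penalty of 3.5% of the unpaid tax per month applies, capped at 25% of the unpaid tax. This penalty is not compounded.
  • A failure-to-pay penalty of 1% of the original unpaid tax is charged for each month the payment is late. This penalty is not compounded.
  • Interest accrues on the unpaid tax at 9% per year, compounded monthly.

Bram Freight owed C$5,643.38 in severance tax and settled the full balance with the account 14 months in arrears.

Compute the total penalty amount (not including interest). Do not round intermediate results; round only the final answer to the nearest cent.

Failure-to-file: 14 × 3.5% × C$5,643.38 = C$2,765.26…, capped at 25% × C$5,643.38 = C$1,410.85…
Failure-to-pay penalty = 1% × C$5,643.38 × 14 mo = C$790.07…
Total penalty = C$1,410.85… + C$790.07… = C$2,200.92

C$2,200.92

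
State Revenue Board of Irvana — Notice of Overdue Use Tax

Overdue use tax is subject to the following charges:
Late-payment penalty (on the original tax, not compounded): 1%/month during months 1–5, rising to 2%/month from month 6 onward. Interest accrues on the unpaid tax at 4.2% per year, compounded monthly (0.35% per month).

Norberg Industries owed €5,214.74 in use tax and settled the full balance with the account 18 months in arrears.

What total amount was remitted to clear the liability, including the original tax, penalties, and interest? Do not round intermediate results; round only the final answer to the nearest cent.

€7,169.80

Penalty, months 1–5: 5 × 1% × €5,214.74 = €260.74…
Penalty, months 6–18: 13 × 2% × €5,214.74 = €1,355.83…
Interest: €5,214.74 × ((1 + 0.0035)^18 − 1) = €5,214.74 × 0.0649097… = €338.4872…
Total = €5,214.74 + €1,616.5694 + €338.4872… = €7,169.80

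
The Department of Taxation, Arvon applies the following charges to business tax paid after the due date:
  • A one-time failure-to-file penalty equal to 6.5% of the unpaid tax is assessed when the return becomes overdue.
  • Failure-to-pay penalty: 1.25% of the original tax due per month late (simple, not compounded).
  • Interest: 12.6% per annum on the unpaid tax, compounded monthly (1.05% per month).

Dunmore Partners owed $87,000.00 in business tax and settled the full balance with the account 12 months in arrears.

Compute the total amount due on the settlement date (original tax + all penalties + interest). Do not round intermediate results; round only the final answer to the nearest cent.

Failure-to-file penalty: 6.5% × $87,000.00 = $5,655.00
Failure-to-pay penalty = 1.25% × $87,000.00 × 12 mo = $13,050.00
Interest: $87,000.00 × ((1 + 0.0105)^12 − 1) = $87,000.00 × 0.1335373… = $11,617.7448…
Total = $87,000.00 + $18,705.0000 + $11,617.7448… = $117,322.74

$117,322.74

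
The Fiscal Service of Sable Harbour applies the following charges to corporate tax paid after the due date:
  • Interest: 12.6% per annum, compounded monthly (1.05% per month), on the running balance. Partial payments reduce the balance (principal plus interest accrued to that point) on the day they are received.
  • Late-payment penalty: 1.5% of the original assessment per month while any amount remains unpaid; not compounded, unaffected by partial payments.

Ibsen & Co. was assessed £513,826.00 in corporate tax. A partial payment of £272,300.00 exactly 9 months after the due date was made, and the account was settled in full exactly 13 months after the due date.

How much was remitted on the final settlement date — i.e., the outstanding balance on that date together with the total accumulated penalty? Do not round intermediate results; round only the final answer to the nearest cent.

Balance at month 9: £513,826.0000 × (1 + 0.0105)^9 = £564,472.6924…
After £272,300.00 payment: £564,472.6924… − £272,300.00 = £292,172.6924…
Balance at month 13: £292,172.6924… × (1 + 0.0105)^4 = £304,638.5741…
Penalty: 13 × 1.5% × £513,826.00 = £100,196.07
Final settlement = outstanding balance + penalty = £304,638.5741… + £100,196.07 = £404,834.64

£404,834.64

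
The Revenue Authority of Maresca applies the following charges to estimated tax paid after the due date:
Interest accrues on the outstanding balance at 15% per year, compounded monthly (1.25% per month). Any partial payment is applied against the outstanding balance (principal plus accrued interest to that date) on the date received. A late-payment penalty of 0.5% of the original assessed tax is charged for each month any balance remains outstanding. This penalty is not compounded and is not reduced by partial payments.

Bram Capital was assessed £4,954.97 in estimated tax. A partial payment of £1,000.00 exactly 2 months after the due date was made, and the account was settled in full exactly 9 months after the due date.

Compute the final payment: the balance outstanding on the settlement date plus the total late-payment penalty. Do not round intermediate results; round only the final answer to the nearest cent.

Balance at month 2: £4,954.9700 × (1 + 0.0125)^2 = £5,079.6185…
After £1,000.00 payment: £5,079.6185… − £1,000.00 = £4,079.6185…
Balance at month 9: £4,079.6185… × (1 + 0.0125)^7 = £4,450.2537…
Penalty: 9 × 0.5% × £4,954.97 = £222.97…
Final settlement = outstanding balance + penalty = £4,450.2537… + £222.97… = £4,673.23

£4,673.23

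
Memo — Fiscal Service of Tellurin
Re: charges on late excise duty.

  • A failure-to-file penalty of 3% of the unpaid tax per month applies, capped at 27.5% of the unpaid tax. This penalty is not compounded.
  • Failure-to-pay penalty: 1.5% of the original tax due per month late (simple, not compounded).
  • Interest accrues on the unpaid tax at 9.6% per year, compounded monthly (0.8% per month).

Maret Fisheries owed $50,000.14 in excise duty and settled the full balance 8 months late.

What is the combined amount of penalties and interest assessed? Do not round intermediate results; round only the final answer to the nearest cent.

$21,291.11

Failure-to-file: 8 × 3% × $50,000.14 = $12,000.03… (under the 27.5% cap)
Failure-to-pay penalty: 8 × 1.5% × $50,000.14 = $6,000.02…
Interest: $50,000.14 × ((1 + 0.008)^8 − 1) = $50,000.14 × 0.0658210… = $3,291.0572…
Penalties + interest = $18,000.0504 + $3,291.0572… = $21,291.11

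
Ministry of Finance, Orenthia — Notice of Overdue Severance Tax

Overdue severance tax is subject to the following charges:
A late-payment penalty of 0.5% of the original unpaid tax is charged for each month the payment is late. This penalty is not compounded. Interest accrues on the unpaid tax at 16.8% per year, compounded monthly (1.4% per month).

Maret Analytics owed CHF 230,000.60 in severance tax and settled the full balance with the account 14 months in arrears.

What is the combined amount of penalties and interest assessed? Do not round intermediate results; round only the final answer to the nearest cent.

CHF 65,521.28

Late-payment penalty = 0.5% × CHF 230,000.60 × 14 mo = CHF 16,100.04…
Interest: CHF 230,000.60 × ((1 + 0.014)^14 − 1) = CHF 230,000.60 × 0.2148744… = CHF 49,421.2341…
Penalties + interest = CHF 16,100.0420 + CHF 49,421.2341… = CHF 65,521.28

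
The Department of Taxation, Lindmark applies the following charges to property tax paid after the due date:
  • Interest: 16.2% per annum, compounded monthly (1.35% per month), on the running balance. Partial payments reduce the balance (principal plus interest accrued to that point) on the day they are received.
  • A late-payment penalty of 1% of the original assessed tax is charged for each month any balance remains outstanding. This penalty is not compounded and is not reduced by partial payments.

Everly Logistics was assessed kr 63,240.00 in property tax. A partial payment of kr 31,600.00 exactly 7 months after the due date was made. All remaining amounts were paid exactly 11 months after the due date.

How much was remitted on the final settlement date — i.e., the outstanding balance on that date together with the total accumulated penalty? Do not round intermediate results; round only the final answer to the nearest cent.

Balance at month 7: kr 63,240.0000 × (1 + 0.0135)^7 = kr 69,463.7352…
After kr 31,600.00 payment: kr 69,463.7352… − kr 31,600.00 = kr 37,863.7352…
Balance at month 11: kr 37,863.7352… × (1 + 0.0135)^4 = kr 39,950.1548…
Penalty: 11 × 1% × kr 63,240.00 = kr 6,956.40
Final settlement = outstanding balance + penalty = kr 39,950.1548… + kr 6,956.40 = kr 46,906.55

kr 46,906.55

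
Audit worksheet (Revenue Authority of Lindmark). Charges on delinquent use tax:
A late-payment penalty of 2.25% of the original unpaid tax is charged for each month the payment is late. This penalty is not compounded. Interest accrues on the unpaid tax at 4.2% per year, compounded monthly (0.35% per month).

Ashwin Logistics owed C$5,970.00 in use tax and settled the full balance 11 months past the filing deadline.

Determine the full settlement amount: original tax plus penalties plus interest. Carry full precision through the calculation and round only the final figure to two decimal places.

C$7,681.48

Late-payment penalty = 2.25% × C$5,970.00 × 11 mo = C$1,477.58…
Interest: C$5,970.00 × ((1 + 0.0035)^11 − 1) = C$5,970.00 × 0.0391809… = C$233.9098…
Total = C$5,970.00 + C$1,477.5750 + C$233.9098… = C$7,681.48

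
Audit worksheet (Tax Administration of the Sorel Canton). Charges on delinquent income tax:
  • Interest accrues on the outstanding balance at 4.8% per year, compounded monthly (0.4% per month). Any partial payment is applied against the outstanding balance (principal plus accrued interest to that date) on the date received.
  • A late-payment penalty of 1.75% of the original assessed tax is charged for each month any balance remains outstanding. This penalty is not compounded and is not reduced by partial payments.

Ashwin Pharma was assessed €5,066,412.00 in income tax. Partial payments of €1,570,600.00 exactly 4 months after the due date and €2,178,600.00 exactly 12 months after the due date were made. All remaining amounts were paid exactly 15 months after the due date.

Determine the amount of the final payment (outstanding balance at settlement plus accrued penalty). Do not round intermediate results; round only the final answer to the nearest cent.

€2,863,037.60

Balance at month 4: €5,066,412.0000 × (1 + 0.004)^4 = €5,147,962.2659…
After €1,570,600.00 payment: €5,147,962.2659… − €1,570,600.00 = €3,577,362.2659…
Balance at month 12: €3,577,362.2659… × (1 + 0.004)^8 = €3,693,453.4022…
After €2,178,600.00 payment: €3,693,453.4022… − €2,178,600.00 = €1,514,853.4022…
Balance at month 15: €1,514,853.4022… × (1 + 0.004)^3 = €1,533,104.4530…
Penalty: 15 × 1.75% × €5,066,412.00 = €1,329,933.15
Final settlement = outstanding balance + penalty = €1,533,104.4530… + €1,329,933.15 = €2,863,037.60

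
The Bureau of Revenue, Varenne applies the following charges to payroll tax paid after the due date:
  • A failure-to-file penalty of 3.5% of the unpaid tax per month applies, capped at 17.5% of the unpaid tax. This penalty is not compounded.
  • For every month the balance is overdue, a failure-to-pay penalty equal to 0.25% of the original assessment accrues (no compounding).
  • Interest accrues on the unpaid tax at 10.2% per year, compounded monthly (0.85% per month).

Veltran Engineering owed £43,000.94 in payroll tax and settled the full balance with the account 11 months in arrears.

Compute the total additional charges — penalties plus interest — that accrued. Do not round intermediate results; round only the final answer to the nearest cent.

£12,903.59

Failure-to-file: 11 × 3.5% × £43,000.94 = £16,555.36…, capped at 17.5% × £43,000.94 = £7,525.16…
Failure-to-pay penalty: 11 × 0.25% × £43,000.94 = £1,182.53…
Interest: £43,000.94 × ((1 + 0.0085)^11 − 1) = £43,000.94 × 0.0975768… = £4,195.8952…
Penalties + interest = £8,707.6904… + £4,195.8952… = £12,903.59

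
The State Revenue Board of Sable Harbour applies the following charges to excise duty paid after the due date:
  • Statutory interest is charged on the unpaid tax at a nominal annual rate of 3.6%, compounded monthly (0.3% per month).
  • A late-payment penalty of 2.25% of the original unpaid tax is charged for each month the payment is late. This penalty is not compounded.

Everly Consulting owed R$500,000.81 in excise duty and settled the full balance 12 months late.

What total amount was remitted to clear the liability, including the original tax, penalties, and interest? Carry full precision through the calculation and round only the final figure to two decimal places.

R$653,301.05

Late-payment penalty: 12 × 2.25% × R$500,000.81 = R$135,000.22…
Interest: R$500,000.81 × ((1 + 0.003)^12 − 1) = R$500,000.81 × 0.0366000… = R$18,300.0198…
Total = R$500,000.81 + R$135,000.2187 + R$18,300.0198… = R$653,301.05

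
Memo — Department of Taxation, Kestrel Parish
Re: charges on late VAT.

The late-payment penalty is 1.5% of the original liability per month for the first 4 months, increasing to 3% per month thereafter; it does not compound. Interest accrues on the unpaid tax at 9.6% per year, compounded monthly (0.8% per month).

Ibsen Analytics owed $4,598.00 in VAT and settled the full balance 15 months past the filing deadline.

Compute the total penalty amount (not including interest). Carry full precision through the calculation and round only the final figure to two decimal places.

$1,793.22

Penalty, months 1–4: 4 × 1.5% × $4,598.00 = $275.88
Penalty, months 5–15: 11 × 3% × $4,598.00 = $1,517.34
Total penalty = $275.88 + $1,517.34 = $1,793.22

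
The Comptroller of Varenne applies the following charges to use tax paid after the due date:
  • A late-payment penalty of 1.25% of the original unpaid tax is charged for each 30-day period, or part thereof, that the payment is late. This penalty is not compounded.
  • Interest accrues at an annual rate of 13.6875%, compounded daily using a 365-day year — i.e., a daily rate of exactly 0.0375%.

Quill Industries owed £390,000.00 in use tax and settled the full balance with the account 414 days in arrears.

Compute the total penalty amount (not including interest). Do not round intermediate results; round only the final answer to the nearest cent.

Penalty periods: ⌈414/30⌉ = 14; penalty = 14 × 1.25% × £390,000.00 = £68,250.00

£68,250.00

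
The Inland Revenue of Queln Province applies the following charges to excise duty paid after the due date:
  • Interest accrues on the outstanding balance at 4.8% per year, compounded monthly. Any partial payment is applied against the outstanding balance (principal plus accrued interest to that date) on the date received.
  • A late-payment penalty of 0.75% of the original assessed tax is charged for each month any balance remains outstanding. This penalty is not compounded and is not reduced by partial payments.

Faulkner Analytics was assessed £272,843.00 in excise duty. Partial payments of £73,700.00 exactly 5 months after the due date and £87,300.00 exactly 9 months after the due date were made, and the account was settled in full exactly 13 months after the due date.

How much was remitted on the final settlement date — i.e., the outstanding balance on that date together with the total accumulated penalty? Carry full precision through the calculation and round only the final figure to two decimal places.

£149,181.69

Monthly rate = 4.8% ÷ 12 = 0.4%
Balance at month 5: £272,843.0000 × (1 + 0.004)^5 = £278,343.6898…
After £73,700.00 payment: £278,343.6898… − £73,700.00 = £204,643.6898…
Balance at month 9: £204,643.6898… × (1 + 0.004)^4 = £207,937.6871…
After £87,300.00 payment: £207,937.6871… − £87,300.00 = £120,637.6871…
Balance at month 13: £120,637.6871… × (1 + 0.004)^4 = £122,579.5022…
Penalty: 13 × 0.75% × £272,843.00 = £26,602.19…
Final settlement = outstanding balance + penalty = £122,579.5022… + £26,602.19… = £149,181.69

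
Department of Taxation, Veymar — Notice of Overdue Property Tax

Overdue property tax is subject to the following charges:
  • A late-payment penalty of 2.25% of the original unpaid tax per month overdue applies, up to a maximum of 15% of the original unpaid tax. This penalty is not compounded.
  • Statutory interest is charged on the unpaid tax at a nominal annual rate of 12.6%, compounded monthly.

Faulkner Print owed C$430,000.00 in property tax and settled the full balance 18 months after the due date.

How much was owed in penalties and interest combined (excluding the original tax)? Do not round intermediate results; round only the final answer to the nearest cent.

Penalty (uncapped): 18 × 2.25% × C$430,000.00 = C$174,150.00; cap = 15% × C$430,000.00 = C$64,500.00 → penalty = C$64,500.00
Interest (12.6%/yr ÷ 12 = 1.05%/month): C$430,000.00 × ((1 + 0.0105)^18 − 1) = C$88,946.0097…
Penalties + interest = C$64,500.0000 + C$88,946.0097… = C$153,446.01

C$153,446.01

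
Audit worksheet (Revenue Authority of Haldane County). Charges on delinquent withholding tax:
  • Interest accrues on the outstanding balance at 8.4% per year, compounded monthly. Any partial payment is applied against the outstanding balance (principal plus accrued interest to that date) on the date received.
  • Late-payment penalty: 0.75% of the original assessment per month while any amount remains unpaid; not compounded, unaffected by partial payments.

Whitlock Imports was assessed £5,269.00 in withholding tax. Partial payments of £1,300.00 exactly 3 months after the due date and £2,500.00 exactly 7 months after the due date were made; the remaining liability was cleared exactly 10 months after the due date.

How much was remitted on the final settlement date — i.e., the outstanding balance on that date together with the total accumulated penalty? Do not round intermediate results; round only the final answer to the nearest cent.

£2,126.92

Monthly rate = 8.4% ÷ 12 = 0.7%
Balance at month 3: £5,269.0000 × (1 + 0.007)^3 = £5,380.4254…
After £1,300.00 payment: £5,380.4254… − £1,300.00 = £4,080.4254…
Balance at month 7: £4,080.4254… × (1 + 0.007)^4 = £4,195.8825…
After £2,500.00 payment: £4,195.8825… − £2,500.00 = £1,695.8825…
Balance at month 10: £1,695.8825… × (1 + 0.007)^3 = £1,731.7459…
Penalty: 10 × 0.75% × £5,269.00 = £395.18…
Final settlement = outstanding balance + penalty = £1,731.7459… + £395.18… = £2,126.92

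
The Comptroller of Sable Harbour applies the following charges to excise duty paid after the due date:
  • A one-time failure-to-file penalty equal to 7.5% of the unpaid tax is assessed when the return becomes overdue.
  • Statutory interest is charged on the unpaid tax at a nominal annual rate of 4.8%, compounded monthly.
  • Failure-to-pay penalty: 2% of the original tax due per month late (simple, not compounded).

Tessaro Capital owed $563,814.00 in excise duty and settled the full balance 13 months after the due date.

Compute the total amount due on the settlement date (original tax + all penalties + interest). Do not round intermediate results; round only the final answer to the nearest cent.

Failure-to-file penalty: 7.5% × $563,814.00 = $42,286.05
Failure-to-pay penalty = 2% × $563,814.00 × 13 mo = $146,591.64
Interest (4.8%/yr ÷ 12 = 0.4%/month): $563,814.00 × ((1 + 0.004)^13 − 1) = $30,032.3919…
Total = $563,814.00 + $188,877.6900 + $30,032.3919… = $782,724.08

$782,724.08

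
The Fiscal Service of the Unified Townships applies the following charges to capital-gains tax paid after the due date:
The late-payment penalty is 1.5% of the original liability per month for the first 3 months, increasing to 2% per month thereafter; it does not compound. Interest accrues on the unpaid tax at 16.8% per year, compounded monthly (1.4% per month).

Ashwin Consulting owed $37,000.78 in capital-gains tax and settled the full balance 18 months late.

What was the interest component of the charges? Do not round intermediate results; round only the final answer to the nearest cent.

$10,521.15

Interest: $37,000.78 × ((1 + 0.014)^18 − 1) = $37,000.78 × 0.2843494… = $10,521.1499…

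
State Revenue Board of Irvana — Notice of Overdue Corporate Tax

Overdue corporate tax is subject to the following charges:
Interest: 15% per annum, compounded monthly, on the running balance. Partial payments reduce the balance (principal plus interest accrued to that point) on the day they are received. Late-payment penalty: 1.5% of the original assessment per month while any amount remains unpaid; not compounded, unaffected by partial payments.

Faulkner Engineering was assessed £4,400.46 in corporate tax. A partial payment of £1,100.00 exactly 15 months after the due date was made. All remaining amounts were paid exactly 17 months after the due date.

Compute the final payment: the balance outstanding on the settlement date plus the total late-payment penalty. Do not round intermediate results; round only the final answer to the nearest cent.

Monthly rate = 15% ÷ 12 = 1.25%
Balance at month 15: £4,400.4600 × (1 + 0.0125)^15 = £5,301.8026…
After £1,100.00 payment: £5,301.8026… − £1,100.00 = £4,201.8026…
Balance at month 17: £4,201.8026… × (1 + 0.0125)^2 = £4,307.5042…
Penalty: 17 × 1.5% × £4,400.46 = £1,122.12…
Final settlement = outstanding balance + penalty = £4,307.5042… + £1,122.12… = £5,429.62

£5,429.62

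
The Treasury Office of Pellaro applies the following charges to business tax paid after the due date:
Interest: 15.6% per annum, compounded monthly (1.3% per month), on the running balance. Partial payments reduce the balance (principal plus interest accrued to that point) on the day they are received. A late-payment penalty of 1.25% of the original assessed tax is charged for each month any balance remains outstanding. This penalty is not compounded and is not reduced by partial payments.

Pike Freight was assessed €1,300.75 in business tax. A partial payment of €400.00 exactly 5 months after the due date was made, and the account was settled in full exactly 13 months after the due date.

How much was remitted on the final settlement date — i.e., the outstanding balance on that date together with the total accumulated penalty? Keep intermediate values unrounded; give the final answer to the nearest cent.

€1,306.40

Balance at month 5: €1,300.7500 × (1 + 0.013)^5 = €1,387.5258…
After €400.00 payment: €1,387.5258… − €400.00 = €987.5258…
Balance at month 13: €987.5258… × (1 + 0.013)^8 = €1,095.0249…
Penalty: 13 × 1.25% × €1,300.75 = €211.37…
Final settlement = outstanding balance + penalty = €1,095.0249… + €211.37… = €1,306.40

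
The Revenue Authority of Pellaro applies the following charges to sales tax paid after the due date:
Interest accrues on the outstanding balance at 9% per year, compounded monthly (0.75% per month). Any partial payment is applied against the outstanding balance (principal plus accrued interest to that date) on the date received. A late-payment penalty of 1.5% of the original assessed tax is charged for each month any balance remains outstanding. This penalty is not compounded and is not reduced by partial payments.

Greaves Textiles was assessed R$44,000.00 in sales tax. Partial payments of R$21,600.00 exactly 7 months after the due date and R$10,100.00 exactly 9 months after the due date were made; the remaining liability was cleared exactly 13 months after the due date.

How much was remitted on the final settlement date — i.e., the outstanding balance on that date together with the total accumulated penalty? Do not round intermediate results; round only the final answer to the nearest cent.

Balance at month 7: R$44,000.0000 × (1 + 0.0075)^7 = R$46,362.6296…
After R$21,600.00 payment: R$46,362.6296… − R$21,600.00 = R$24,762.6296…
Balance at month 9: R$24,762.6296… × (1 + 0.0075)^2 = R$25,135.4619…
After R$10,100.00 payment: R$25,135.4619… − R$10,100.00 = R$15,035.4619…
Balance at month 13: R$15,035.4619… × (1 + 0.0075)^4 = R$15,491.6257…
Penalty: 13 × 1.5% × R$44,000.00 = R$8,580.00
Final settlement = outstanding balance + penalty = R$15,491.6257… + R$8,580.00 = R$24,071.63

R$24,071.63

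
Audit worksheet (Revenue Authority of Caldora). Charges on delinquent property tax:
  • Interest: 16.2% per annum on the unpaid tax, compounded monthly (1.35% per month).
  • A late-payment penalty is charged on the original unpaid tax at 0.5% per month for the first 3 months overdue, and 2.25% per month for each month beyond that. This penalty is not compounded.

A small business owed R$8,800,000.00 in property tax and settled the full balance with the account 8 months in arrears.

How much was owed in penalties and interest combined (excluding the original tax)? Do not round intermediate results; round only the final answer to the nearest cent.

Penalty, months 1–3: 3 × 0.5% × R$8,800,000.00 = R$132,000.00
Penalty, months 4–8: 5 × 2.25% × R$8,800,000.00 = R$990,000.00
Interest: R$8,800,000.00 × ((1 + 0.0135)^8 − 1) = R$8,800,000.00 × 0.1132431… = R$996,539.5557…
Penalties + interest = R$1,122,000.0000 + R$996,539.5557… = R$2,118,539.56

R$2,118,539.56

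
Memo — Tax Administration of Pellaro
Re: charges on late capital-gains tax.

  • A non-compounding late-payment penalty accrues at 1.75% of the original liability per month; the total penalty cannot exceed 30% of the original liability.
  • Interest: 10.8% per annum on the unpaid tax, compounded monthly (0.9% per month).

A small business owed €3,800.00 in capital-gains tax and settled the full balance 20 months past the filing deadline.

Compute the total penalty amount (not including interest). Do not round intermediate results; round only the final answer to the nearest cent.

€1,140.00

Penalty (uncapped): 20 × 1.75% × €3,800.00 = €1,330.00; cap = 30% × €3,800.00 = €1,140.00 → penalty = €1,140.00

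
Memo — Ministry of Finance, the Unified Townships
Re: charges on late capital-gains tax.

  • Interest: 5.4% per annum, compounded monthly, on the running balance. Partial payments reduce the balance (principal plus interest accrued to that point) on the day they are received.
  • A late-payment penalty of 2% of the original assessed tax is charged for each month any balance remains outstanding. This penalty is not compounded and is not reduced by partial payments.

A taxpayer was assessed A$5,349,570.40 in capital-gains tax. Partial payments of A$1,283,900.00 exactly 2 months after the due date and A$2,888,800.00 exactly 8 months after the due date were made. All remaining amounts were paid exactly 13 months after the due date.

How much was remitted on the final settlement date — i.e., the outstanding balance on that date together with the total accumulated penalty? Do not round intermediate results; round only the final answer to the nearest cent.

A$2,758,711.13

Monthly rate = 5.4% ÷ 12 = 0.45%
Balance at month 2: A$5,349,570.4000 × (1 + 0.0045)^2 = A$5,397,824.8624…
After A$1,283,900.00 payment: A$5,397,824.8624… − A$1,283,900.00 = A$4,113,924.8624…
Balance at month 8: A$4,113,924.8624… × (1 + 0.0045)^6 = A$4,226,257.9613…
After A$2,888,800.00 payment: A$4,226,257.9613… − A$2,888,800.00 = A$1,337,457.9613…
Balance at month 13: A$1,337,457.9613… × (1 + 0.0045)^5 = A$1,367,822.8222…
Penalty: 13 × 2% × A$5,349,570.40 = A$1,390,888.30…
Final settlement = outstanding balance + penalty = A$1,367,822.8222… + A$1,390,888.30… = A$2,758,711.13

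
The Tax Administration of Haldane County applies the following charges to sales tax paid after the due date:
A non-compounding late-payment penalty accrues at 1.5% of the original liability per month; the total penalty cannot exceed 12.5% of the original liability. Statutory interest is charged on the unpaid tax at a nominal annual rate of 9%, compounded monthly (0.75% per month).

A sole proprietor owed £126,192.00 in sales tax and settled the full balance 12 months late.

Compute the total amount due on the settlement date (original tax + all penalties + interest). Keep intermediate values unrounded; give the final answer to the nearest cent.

£153,803.68

Penalty (uncapped): 12 × 1.5% × £126,192.00 = £22,714.56; cap = 12.5% × £126,192.00 = £15,774.00 → penalty = £15,774.00
Interest: £126,192.00 × ((1 + 0.0075)^12 − 1) = £126,192.00 × 0.0938069… = £11,837.6800…
Total = £126,192.00 + £15,774.0000 + £11,837.6800… = £153,803.68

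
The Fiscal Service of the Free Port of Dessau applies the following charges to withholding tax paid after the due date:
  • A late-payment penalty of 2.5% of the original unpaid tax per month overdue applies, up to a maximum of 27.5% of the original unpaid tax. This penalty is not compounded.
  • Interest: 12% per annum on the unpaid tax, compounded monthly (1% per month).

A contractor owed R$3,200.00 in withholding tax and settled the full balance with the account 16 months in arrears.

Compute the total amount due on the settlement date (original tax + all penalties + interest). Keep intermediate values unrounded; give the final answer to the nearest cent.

R$4,632.25

Penalty (uncapped): 16 × 2.5% × R$3,200.00 = R$1,280.00; cap = 27.5% × R$3,200.00 = R$880.00 → penalty = R$880.00
Interest: R$3,200.00 × ((1 + 0.01)^16 − 1) = R$3,200.00 × 0.1725786… = R$552.2517…
Total = R$3,200.00 + R$880.0000 + R$552.2517… = R$4,632.25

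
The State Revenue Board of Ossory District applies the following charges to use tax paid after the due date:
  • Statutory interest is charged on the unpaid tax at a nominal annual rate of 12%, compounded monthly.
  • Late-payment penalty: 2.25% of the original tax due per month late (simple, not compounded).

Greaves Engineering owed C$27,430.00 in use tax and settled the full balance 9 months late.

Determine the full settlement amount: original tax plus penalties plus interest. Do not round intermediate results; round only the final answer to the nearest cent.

Late-payment penalty = 2.25% × C$27,430.00 × 9 mo = C$5,554.58…
Interest (12%/yr ÷ 12 = 1%/month): C$27,430.00 × ((1 + 0.01)^9 − 1) = C$2,569.7870…
Total = C$27,430.00 + C$5,554.5750 + C$2,569.7870… = C$35,554.36

C$35,554.36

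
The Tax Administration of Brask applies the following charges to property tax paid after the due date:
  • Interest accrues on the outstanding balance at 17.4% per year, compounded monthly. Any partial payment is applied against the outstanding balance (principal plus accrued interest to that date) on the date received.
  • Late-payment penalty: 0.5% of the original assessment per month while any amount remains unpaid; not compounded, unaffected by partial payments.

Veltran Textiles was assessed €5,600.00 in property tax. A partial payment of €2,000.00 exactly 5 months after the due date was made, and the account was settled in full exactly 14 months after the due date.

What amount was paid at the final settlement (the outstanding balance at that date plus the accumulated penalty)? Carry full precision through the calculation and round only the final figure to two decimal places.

€4,965.75

Monthly rate = 17.4% ÷ 12 = 1.45%
Balance at month 5: €5,600.0000 × (1 + 0.0145)^5 = €6,017.9460…
After €2,000.00 payment: €6,017.9460… − €2,000.00 = €4,017.9460…
Balance at month 14: €4,017.9460… × (1 + 0.0145)^9 = €4,573.7514…
Penalty: 14 × 0.5% × €5,600.00 = €392.00
Final settlement = outstanding balance + penalty = €4,573.7514… + €392.00 = €4,965.75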